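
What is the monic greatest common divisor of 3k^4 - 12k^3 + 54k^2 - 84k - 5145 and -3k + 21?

k - 7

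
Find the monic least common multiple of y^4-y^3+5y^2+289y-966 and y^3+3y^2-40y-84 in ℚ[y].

Repeated division with remainder:
  y^4-y^3+5y^2+289y-966 = (y-4)(y^3+3y^2-40y-84) + (57y^2+213y-1302)
  y^3+3y^2-40y-84 = ((1/57)y-14/1083)(57y^2+213y-1302) + (-(5200/361)y-36400/361)
  57y^2+213y-1302 = (-(20577/5200)y+33573/2600)(-(5200/361)y-36400/361) + (0)
Last nonzero remainder: -(5200/361)y-36400/361. Dividing through by -5200/361 gives the monic gcd y+7.
Then lcm(f, g) = f·g / gcd(f, g); expanding and making the result monic gives the answer.

y^6-5y^5-3y^4+281y^3-2182y^2+396y+11592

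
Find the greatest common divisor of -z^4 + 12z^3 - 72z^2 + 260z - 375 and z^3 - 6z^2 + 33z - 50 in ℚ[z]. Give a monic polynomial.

Apply the Euclidean algorithm:
  -z^4 + 12z^3 - 72z^2 + 260z - 375 = (-z + 6)(z^3 - 6z^2 + 33z - 50) + (-3z^2 + 12z - 75)
  z^3 - 6z^2 + 33z - 50 = (-(1/3)z + 2/3)(-3z^2 + 12z - 75) + (0)
Last nonzero remainder: -3z^2 + 12z - 75. Dividing through by -3 gives the monic gcd z^2 - 4z + 25.

z^2 - 4z + 25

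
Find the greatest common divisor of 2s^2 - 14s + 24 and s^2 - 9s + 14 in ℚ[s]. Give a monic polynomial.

1

By polynomial division,
  2s^2 - 14s + 24 = (2)(s^2 - 9s + 14) + (4s - 4)
  s^2 - 9s + 14 = ((1/4)s - 2)(4s - 4) + (6)
  4s - 4 = ((2/3)s - 2/3)(6) + (0)
The last nonzero remainder is the constant 6, so the polynomials are coprime and gcd = 1.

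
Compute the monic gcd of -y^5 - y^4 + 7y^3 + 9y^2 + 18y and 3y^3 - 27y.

y^3 - 9y

By polynomial division,
  -y^5 - y^4 + 7y^3 + 9y^2 + 18y = (-(1/3)y^2 - (1/3)y - 2/3)(3y^3 - 27y) + (0)
Last nonzero remainder: 3y^3 - 27y. Dividing through by 3 gives the monic gcd y^3 - 9y.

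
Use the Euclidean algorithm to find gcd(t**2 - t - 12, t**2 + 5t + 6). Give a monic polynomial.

t + 3

Apply the Euclidean algorithm:
  t**2 - t - 12 = (t**2 + 5t + 6) + (-6t - 18)
  t**2 + 5t + 6 = (-(1/6)t - 1/3)(-6t - 18) + (0)
Last nonzero remainder: -6t - 18. Dividing through by -6 gives the monic gcd t + 3.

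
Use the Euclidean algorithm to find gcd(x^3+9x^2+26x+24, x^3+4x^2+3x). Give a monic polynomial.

By polynomial division,
  x^3+9x^2+26x+24 = (x^3+4x^2+3x) + (5x^2+23x+24)
  x^3+4x^2+3x = ((1/5)x-3/25)(5x^2+23x+24) + ((24/25)x+72/25)
  5x^2+23x+24 = ((125/24)x+25/3)((24/25)x+72/25) + (0)
Last nonzero remainder: (24/25)x+72/25. Dividing through by 24/25 gives the monic gcd x+3.

x+3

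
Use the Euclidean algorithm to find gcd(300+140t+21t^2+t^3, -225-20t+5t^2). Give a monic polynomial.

5+t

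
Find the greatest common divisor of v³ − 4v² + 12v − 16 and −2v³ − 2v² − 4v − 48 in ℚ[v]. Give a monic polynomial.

By polynomial division,
  v³ − 4v² + 12v − 16 = (−1/2)(−2v³ − 2v² − 4v − 48) + (−5v² + 10v − 40)
  −2v³ − 2v² − 4v − 48 = ((2/5)v + 6/5)(−5v² + 10v − 40) + (0)
Last nonzero remainder: −5v² + 10v − 40. Dividing through by −5 gives the monic gcd v² − 2v + 8.

v² − 2v + 8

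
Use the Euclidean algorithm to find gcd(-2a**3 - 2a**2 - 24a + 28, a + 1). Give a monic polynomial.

Euclidean algorithm in ℚ[a]:
  -2a**3 - 2a**2 - 24a + 28 = (-2a**2 - 24)(a + 1) + (52)
  a + 1 = ((1/52)a + 1/52)(52) + (0)
The last nonzero remainder is the constant 52, so the polynomials are coprime and gcd = 1.

1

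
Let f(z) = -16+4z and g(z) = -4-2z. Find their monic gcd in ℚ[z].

1

Euclidean algorithm in ℚ[z]:
  4z-16 = (-2)(-2z-4) + (-24)
  -2z-4 = ((1/12)z+1/6)(-24) + (0)
The last nonzero remainder is the constant -24, so the polynomials are coprime and gcd = 1.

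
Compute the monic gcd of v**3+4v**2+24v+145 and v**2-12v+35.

1

Apply the Euclidean algorithm:
  v**3+4v**2+24v+145 = (v+16)(v**2-12v+35) + (181v-415)
  v**2-12v+35 = ((1/181)v-1757/32761)(181v-415) + (417480/32761)
  181v-415 = ((5929741/417480)v-2719163/83496)(417480/32761) + (0)
The last nonzero remainder is the constant 417480/32761, so the polynomials are coprime and gcd = 1.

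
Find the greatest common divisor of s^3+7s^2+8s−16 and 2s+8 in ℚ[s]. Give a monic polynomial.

s+4

Euclidean algorithm in ℚ[s]:
  s^3+7s^2+8s−16 = ((1/2)s^2+(3/2)s−2)(2s+8) + (0)
Last nonzero remainder: 2s+8. Dividing through by 2 gives the monic gcd s+4.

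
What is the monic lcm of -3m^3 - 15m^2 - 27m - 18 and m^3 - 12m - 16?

Euclidean algorithm in ℚ[m]:
  -3m^3 - 15m^2 - 27m - 18 = (-3)(m^3 - 12m - 16) + (-15m^2 - 63m - 66)
  m^3 - 12m - 16 = (-(1/15)m + 7/25)(-15m^2 - 63m - 66) + ((31/25)m + 62/25)
  -15m^2 - 63m - 66 = (-(375/31)m - 825/31)((31/25)m + 62/25) + (0)
Last nonzero remainder: (31/25)m + 62/25. Dividing through by 31/25 gives the monic gcd m + 2.
Then lcm(f, g) = f·g / gcd(f, g); expanding and making the result monic gives the answer.

m^5 + 3m^4 - 9m^3 - 52m^2 - 84m - 48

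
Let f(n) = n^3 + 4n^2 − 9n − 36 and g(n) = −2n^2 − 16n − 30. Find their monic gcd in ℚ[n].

n + 3

Repeated division with remainder:
  n^3 + 4n^2 − 9n − 36 = (−(1/2)n + 2)(−2n^2 − 16n − 30) + (8n + 24)
  −2n^2 − 16n − 30 = (−(1/4)n − 5/4)(8n + 24) + (0)
Last nonzero remainder: 8n + 24. Dividing through by 8 gives the monic gcd n + 3.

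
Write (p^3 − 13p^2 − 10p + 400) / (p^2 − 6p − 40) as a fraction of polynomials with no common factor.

(p^2 − 3p − 40)/(p + 4)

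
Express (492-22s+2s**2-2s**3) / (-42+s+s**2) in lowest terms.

By polynomial division,
  -2s**3+2s**2-22s+492 = (-2s+4)(s**2+s-42) + (-110s+660)
  s**2+s-42 = (-(1/110)s-7/110)(-110s+660) + (0)
Last nonzero remainder: -110s+660. Dividing through by -110 gives the monic gcd s-6.
Cancel s-6 from numerator and denominator to get the reduced form.

(-82-10s-2s**2)/(7+s)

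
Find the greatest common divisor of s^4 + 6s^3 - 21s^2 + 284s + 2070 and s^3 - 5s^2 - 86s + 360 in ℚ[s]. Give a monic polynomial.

s + 9

Apply the Euclidean algorithm:
  s^4 + 6s^3 - 21s^2 + 284s + 2070 = (s + 11)(s^3 - 5s^2 - 86s + 360) + (120s^2 + 870s - 1890)
  s^3 - 5s^2 - 86s + 360 = ((1/120)s - 49/480)(120s^2 + 870s - 1890) + ((297/16)s + 2673/16)
  120s^2 + 870s - 1890 = ((640/99)s - 1120/99)((297/16)s + 2673/16) + (0)
Last nonzero remainder: (297/16)s + 2673/16. Dividing through by 297/16 gives the monic gcd s + 9.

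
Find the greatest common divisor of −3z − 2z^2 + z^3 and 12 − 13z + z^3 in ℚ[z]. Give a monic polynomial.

−3 + z

By polynomial division,
  z^3 − 2z^2 − 3z = (z^3 − 13z + 12) + (−2z^2 + 10z − 12)
  z^3 − 13z + 12 = (−(1/2)z − 5/2)(−2z^2 + 10z − 12) + (6z − 18)
  −2z^2 + 10z − 12 = (−(1/3)z + 2/3)(6z − 18) + (0)
Last nonzero remainder: 6z − 18. Dividing through by 6 gives the monic gcd z − 3.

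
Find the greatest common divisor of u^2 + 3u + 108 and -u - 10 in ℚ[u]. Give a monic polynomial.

1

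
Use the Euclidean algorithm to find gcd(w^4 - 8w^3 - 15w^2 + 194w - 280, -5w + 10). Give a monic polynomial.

Repeated division with remainder:
  w^4 - 8w^3 - 15w^2 + 194w - 280 = (-(1/5)w^3 + (6/5)w^2 + (27/5)w - 28)(-5w + 10) + (0)
Last nonzero remainder: -5w + 10. Dividing through by -5 gives the monic gcd w - 2.

w - 2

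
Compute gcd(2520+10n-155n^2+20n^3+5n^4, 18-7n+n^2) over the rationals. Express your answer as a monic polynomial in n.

18-7n+n^2

By polynomial division,
  5n^4+20n^3-155n^2+10n+2520 = (5n^2+55n+140)(n^2-7n+18) + (0)
The last nonzero remainder n^2-7n+18 is already monic.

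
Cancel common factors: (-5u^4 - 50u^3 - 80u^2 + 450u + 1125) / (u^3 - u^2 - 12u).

Apply the Euclidean algorithm:
  -5u^4 - 50u^3 - 80u^2 + 450u + 1125 = (-5u - 55)(u^3 - u^2 - 12u) + (-195u^2 - 210u + 1125)
  u^3 - u^2 - 12u = (-(1/195)u + 9/845)(-195u^2 - 210u + 1125) + (-(675/169)u - 2025/169)
  -195u^2 - 210u + 1125 = ((2197/45)u - 845/9)(-(675/169)u - 2025/169) + (0)
Last nonzero remainder: -(675/169)u - 2025/169. Dividing through by -675/169 gives the monic gcd u + 3.
Cancel u + 3 from numerator and denominator to get the reduced form.

(-5u^3 - 35u^2 + 25u + 375)/(u^2 - 4u)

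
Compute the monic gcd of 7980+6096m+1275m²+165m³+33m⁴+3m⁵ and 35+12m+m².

35+12m+m²

Apply the Euclidean algorithm:
  3m⁵+33m⁴+165m³+1275m²+6096m+7980 = (3m³−3m²+96m+228)(m²+12m+35) + (0)
The last nonzero remainder m²+12m+35 is already monic.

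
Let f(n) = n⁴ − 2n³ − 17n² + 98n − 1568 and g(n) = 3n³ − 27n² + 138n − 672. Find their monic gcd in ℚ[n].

Euclidean algorithm in ℚ[n]:
  n⁴ − 2n³ − 17n² + 98n − 1568 = ((1/3)n + 7/3)(3n³ − 27n² + 138n − 672) + (0)
Last nonzero remainder: 3n³ − 27n² + 138n − 672. Dividing through by 3 gives the monic gcd n³ − 9n² + 46n − 224.

n³ − 9n² + 46n − 224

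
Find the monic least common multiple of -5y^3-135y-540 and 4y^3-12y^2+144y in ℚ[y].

By polynomial division,
  -5y^3-135y-540 = (-5/4)(4y^3-12y^2+144y) + (-15y^2+45y-540)
  4y^3-12y^2+144y = (-(4/15)y)(-15y^2+45y-540) + (0)
Last nonzero remainder: -15y^2+45y-540. Dividing through by -15 gives the monic gcd y^2-3y+36.
Then lcm(f, g) = f·g / gcd(f, g); expanding and making the result monic gives the answer.

y^4+27y^2+108y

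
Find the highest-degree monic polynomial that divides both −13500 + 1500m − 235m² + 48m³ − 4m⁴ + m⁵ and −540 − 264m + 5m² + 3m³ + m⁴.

Euclidean algorithm in ℚ[m]:
  m⁵ − 4m⁴ + 48m³ − 235m² + 1500m − 13500 = (m − 7)(m⁴ + 3m³ + 5m² − 264m − 540) + (64m³ + 64m² + 192m − 17280)
  m⁴ + 3m³ + 5m² − 264m − 540 = ((1/64)m + 1/32)(64m³ + 64m² + 192m − 17280) + (0)
Last nonzero remainder: 64m³ + 64m² + 192m − 17280. Dividing through by 64 gives the monic gcd m³ + m² + 3m − 270.

−270 + 3m + m² + m³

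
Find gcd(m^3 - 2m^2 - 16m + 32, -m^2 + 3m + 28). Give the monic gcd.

m + 4

By polynomial division,
  m^3 - 2m^2 - 16m + 32 = (-m - 1)(-m^2 + 3m + 28) + (15m + 60)
  -m^2 + 3m + 28 = (-(1/15)m + 7/15)(15m + 60) + (0)
Last nonzero remainder: 15m + 60. Dividing through by 15 gives the monic gcd m + 4.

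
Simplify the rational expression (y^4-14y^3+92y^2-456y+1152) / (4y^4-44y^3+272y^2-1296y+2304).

(y-6)/(4y-12)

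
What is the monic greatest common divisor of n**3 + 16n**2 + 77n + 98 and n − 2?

1

By polynomial division,
  n**3 + 16n**2 + 77n + 98 = (n**2 + 18n + 113)(n − 2) + (324)
  n − 2 = ((1/324)n − 1/162)(324) + (0)
The last nonzero remainder is the constant 324, so the polynomials are coprime and gcd = 1.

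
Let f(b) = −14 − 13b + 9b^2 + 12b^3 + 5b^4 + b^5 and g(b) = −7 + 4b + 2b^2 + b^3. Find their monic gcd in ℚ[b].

Repeated division with remainder:
  b^5 + 5b^4 + 12b^3 + 9b^2 − 13b − 14 = (b^2 + 3b + 2)(b^3 + 2b^2 + 4b − 7) + (0)
The last nonzero remainder b^3 + 2b^2 + 4b − 7 is already monic.

−7 + 4b + 2b^2 + b^3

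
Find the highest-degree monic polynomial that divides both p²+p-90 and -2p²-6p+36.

Apply the Euclidean algorithm:
  p²+p-90 = (-1/2)(-2p²-6p+36) + (-2p-72)
  -2p²-6p+36 = (p-33)(-2p-72) + (-2340)
  -2p-72 = ((1/1170)p+2/65)(-2340) + (0)
The last nonzero remainder is the constant -2340, so the polynomials are coprime and gcd = 1.

1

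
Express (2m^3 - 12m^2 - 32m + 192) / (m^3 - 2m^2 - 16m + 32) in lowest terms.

(2m - 12)/(m - 2)

Repeated division with remainder:
  2m^3 - 12m^2 - 32m + 192 = (2)(m^3 - 2m^2 - 16m + 32) + (-8m^2 + 128)
  m^3 - 2m^2 - 16m + 32 = (-(1/8)m + 1/4)(-8m^2 + 128) + (0)
Last nonzero remainder: -8m^2 + 128. Dividing through by -8 gives the monic gcd m^2 - 16.
Cancel m^2 - 16 from numerator and denominator to get the reduced form.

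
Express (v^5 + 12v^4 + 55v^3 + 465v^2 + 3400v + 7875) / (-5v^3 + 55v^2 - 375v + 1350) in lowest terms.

Apply the Euclidean algorithm:
  v^5 + 12v^4 + 55v^3 + 465v^2 + 3400v + 7875 = (-(1/5)v^2 - (23/5)v - 233/5)(-5v^3 + 55v^2 - 375v + 1350) + (1573v^2 - 7865v + 70785)
  -5v^3 + 55v^2 - 375v + 1350 = (-(5/1573)v + 30/1573)(1573v^2 - 7865v + 70785) + (0)
Last nonzero remainder: 1573v^2 - 7865v + 70785. Dividing through by 1573 gives the monic gcd v^2 - 5v + 45.
Cancel v^2 - 5v + 45 from numerator and denominator to get the reduced form.

(-v^3 - 17v^2 - 95v - 175)/(5v - 30)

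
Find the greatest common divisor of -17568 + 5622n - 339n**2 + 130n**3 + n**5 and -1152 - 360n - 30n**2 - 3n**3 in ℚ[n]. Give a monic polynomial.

Apply the Euclidean algorithm:
  n**5 + 130n**3 - 339n**2 + 5622n - 17568 = (-(1/3)n**2 + (10/3)n - 110/3)(-3n**3 - 30n**2 - 360n - 1152) + (-623n**2 - 3738n - 59808)
  -3n**3 - 30n**2 - 360n - 1152 = ((3/623)n + 12/623)(-623n**2 - 3738n - 59808) + (0)
Last nonzero remainder: -623n**2 - 3738n - 59808. Dividing through by -623 gives the monic gcd n**2 + 6n + 96.

96 + 6n + n**2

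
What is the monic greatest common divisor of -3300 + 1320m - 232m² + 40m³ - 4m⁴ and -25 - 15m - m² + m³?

Repeated division with remainder:
  -4m⁴ + 40m³ - 232m² + 1320m - 3300 = (-4m + 36)(m³ - m² - 15m - 25) + (-256m² + 1760m - 2400)
  m³ - m² - 15m - 25 = (-(1/256)m - 47/2048)(-256m² + 1760m - 2400) + ((1025/64)m - 5125/64)
  -256m² + 1760m - 2400 = (-(16384/1025)m + 6144/205)((1025/64)m - 5125/64) + (0)
Last nonzero remainder: (1025/64)m - 5125/64. Dividing through by 1025/64 gives the monic gcd m - 5.

-5 + m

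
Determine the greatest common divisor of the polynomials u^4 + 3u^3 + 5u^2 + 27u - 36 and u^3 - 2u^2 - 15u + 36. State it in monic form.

u + 4

Euclidean algorithm in ℚ[u]:
  u^4 + 3u^3 + 5u^2 + 27u - 36 = (u + 5)(u^3 - 2u^2 - 15u + 36) + (30u^2 + 66u - 216)
  u^3 - 2u^2 - 15u + 36 = ((1/30)u - 7/50)(30u^2 + 66u - 216) + ((36/25)u + 144/25)
  30u^2 + 66u - 216 = ((125/6)u - 75/2)((36/25)u + 144/25) + (0)
Last nonzero remainder: (36/25)u + 144/25. Dividing through by 36/25 gives the monic gcd u + 4.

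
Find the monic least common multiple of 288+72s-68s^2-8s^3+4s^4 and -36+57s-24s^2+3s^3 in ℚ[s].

-72+54s+35s^2-15s^3-3s^4+s^5

Euclidean algorithm in ℚ[s]:
  4s^4-8s^3-68s^2+72s+288 = ((4/3)s+8)(3s^3-24s^2+57s-36) + (48s^2-336s+576)
  3s^3-24s^2+57s-36 = ((1/16)s-1/16)(48s^2-336s+576) + (0)
Last nonzero remainder: 48s^2-336s+576. Dividing through by 48 gives the monic gcd s^2-7s+12.
Then lcm(f, g) = f·g / gcd(f, g); expanding and making the result monic gives the answer.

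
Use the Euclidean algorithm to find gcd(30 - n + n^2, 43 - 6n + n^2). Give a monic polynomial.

1

Apply the Euclidean algorithm:
  n^2 - n + 30 = (n^2 - 6n + 43) + (5n - 13)
  n^2 - 6n + 43 = ((1/5)n - 17/25)(5n - 13) + (854/25)
  5n - 13 = ((125/854)n - 325/854)(854/25) + (0)
The last nonzero remainder is the constant 854/25, so the polynomials are coprime and gcd = 1.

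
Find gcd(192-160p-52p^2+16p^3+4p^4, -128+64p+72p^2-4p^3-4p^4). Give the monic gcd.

-4+3p+p^2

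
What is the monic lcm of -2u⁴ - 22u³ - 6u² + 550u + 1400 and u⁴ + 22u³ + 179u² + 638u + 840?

u⁵ + 17u⁴ + 69u³ - 257u² - 2350u - 4200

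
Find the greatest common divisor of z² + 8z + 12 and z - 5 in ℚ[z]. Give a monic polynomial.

1

Apply the Euclidean algorithm:
  z² + 8z + 12 = (z + 13)(z - 5) + (77)
  z - 5 = ((1/77)z - 5/77)(77) + (0)
The last nonzero remainder is the constant 77, so the polynomials are coprime and gcd = 1.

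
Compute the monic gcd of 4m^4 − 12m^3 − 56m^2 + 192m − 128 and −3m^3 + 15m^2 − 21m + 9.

m − 1

Euclidean algorithm in ℚ[m]:
  4m^4 − 12m^3 − 56m^2 + 192m − 128 = (−(4/3)m − 8/3)(−3m^3 + 15m^2 − 21m + 9) + (−44m^2 + 148m − 104)
  −3m^3 + 15m^2 − 21m + 9 = ((3/44)m − 27/242)(−44m^2 + 148m − 104) + ((315/121)m − 315/121)
  −44m^2 + 148m − 104 = (−(5324/315)m + 12584/315)((315/121)m − 315/121) + (0)
Last nonzero remainder: (315/121)m − 315/121. Dividing through by 315/121 gives the monic gcd m − 1.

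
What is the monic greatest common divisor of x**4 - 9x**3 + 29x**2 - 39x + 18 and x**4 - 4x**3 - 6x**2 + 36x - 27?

By polynomial division,
  x**4 - 9x**3 + 29x**2 - 39x + 18 = (x**4 - 4x**3 - 6x**2 + 36x - 27) + (-5x**3 + 35x**2 - 75x + 45)
  x**4 - 4x**3 - 6x**2 + 36x - 27 = (-(1/5)x - 3/5)(-5x**3 + 35x**2 - 75x + 45) + (0)
Last nonzero remainder: -5x**3 + 35x**2 - 75x + 45. Dividing through by -5 gives the monic gcd x**3 - 7x**2 + 15x - 9.

x**3 - 7x**2 + 15x - 9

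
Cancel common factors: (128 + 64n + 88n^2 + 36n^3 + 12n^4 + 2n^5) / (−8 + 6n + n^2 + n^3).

(16 + 4n + 8n^2 + 2n^3)/(−1 + n)

By polynomial division,
  2n^5 + 12n^4 + 36n^3 + 88n^2 + 64n + 128 = (2n^2 + 10n + 14)(n^3 + n^2 + 6n − 8) + (30n^2 + 60n + 240)
  n^3 + n^2 + 6n − 8 = ((1/30)n − 1/30)(30n^2 + 60n + 240) + (0)
Last nonzero remainder: 30n^2 + 60n + 240. Dividing through by 30 gives the monic gcd n^2 + 2n + 8.
Cancel n^2 + 2n + 8 from numerator and denominator to get the reduced form.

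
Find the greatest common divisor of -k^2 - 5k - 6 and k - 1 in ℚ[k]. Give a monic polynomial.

1

Euclidean algorithm in ℚ[k]:
  -k^2 - 5k - 6 = (-k - 6)(k - 1) + (-12)
  k - 1 = (-(1/12)k + 1/12)(-12) + (0)
The last nonzero remainder is the constant -12, so the polynomials are coprime and gcd = 1.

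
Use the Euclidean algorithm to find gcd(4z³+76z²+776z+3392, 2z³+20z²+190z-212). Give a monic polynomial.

Repeated division with remainder:
  4z³+76z²+776z+3392 = (2)(2z³+20z²+190z-212) + (36z²+396z+3816)
  2z³+20z²+190z-212 = ((1/18)z-1/18)(36z²+396z+3816) + (0)
Last nonzero remainder: 36z²+396z+3816. Dividing through by 36 gives the monic gcd z²+11z+106.

z²+11z+106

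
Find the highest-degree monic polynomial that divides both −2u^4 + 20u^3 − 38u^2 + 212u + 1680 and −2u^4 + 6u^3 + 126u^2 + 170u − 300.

u^2 − 7u − 30

Repeated division with remainder:
  −2u^4 + 20u^3 − 38u^2 + 212u + 1680 = (−2u^4 + 6u^3 + 126u^2 + 170u − 300) + (14u^3 − 164u^2 + 42u + 1980)
  −2u^4 + 6u^3 + 126u^2 + 170u − 300 = (−(1/7)u − 61/49)(14u^3 − 164u^2 + 42u + 1980) + (−(3536/49)u^2 + (3536/7)u + 106080/49)
  14u^3 − 164u^2 + 42u + 1980 = (−(343/1768)u + 1617/1768)(−(3536/49)u^2 + (3536/7)u + 106080/49) + (0)
Last nonzero remainder: −(3536/49)u^2 + (3536/7)u + 106080/49. Dividing through by −3536/49 gives the monic gcd u^2 − 7u − 30.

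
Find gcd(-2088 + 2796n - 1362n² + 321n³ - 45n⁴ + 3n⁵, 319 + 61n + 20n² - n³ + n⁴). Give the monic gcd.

By polynomial division,
  3n⁵ - 45n⁴ + 321n³ - 1362n² + 2796n - 2088 = (3n - 42)(n⁴ - n³ + 20n² + 61n + 319) + (219n³ - 705n² + 4401n + 11310)
  n⁴ - n³ + 20n² + 61n + 319 = ((1/219)n + 54/5329)(219n³ - 705n² + 4401n + 11310) + ((37559/5329)n² - (187795/5329)n + 1089211/5329)
  219n³ - 705n² + 4401n + 11310 = ((1167051/37559)n + 2078310/37559)((37559/5329)n² - (187795/5329)n + 1089211/5329) + (0)
Last nonzero remainder: (37559/5329)n² - (187795/5329)n + 1089211/5329. Dividing through by 37559/5329 gives the monic gcd n² - 5n + 29.

29 - 5n + n²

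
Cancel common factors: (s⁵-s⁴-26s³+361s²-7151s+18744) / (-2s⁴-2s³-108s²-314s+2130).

By polynomial division,
  s⁵-s⁴-26s³+361s²-7151s+18744 = (-(1/2)s+1)(-2s⁴-2s³-108s²-314s+2130) + (-78s³+312s²-5772s+16614)
  -2s⁴-2s³-108s²-314s+2130 = ((1/39)s+5/39)(-78s³+312s²-5772s+16614) + (0)
Last nonzero remainder: -78s³+312s²-5772s+16614. Dividing through by -78 gives the monic gcd s³-4s²+74s-213.
Cancel s³-4s²+74s-213 from numerator and denominator to get the reduced form.

(-s²-3s+88)/(2s+10)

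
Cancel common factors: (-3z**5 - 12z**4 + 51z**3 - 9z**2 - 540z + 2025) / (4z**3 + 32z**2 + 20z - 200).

By polynomial division,
  -3z**5 - 12z**4 + 51z**3 - 9z**2 - 540z + 2025 = (-(3/4)z**2 + 3z - 15/2)(4z**3 + 32z**2 + 20z - 200) + (21z**2 + 210z + 525)
  4z**3 + 32z**2 + 20z - 200 = ((4/21)z - 8/21)(21z**2 + 210z + 525) + (0)
Last nonzero remainder: 21z**2 + 210z + 525. Dividing through by 21 gives the monic gcd z**2 + 10z + 25.
Cancel z**2 + 10z + 25 from numerator and denominator to get the reduced form.

(-3z**3 + 18z**2 - 54z + 81)/(4z - 8)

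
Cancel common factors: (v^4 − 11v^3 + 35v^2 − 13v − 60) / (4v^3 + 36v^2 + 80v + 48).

(v^3 − 12v^2 + 47v − 60)/(4v^2 + 32v + 48)

Apply the Euclidean algorithm:
  v^4 − 11v^3 + 35v^2 − 13v − 60 = ((1/4)v − 5)(4v^3 + 36v^2 + 80v + 48) + (195v^2 + 375v + 180)
  4v^3 + 36v^2 + 80v + 48 = ((4/195)v + 368/2535)(195v^2 + 375v + 180) + ((3696/169)v + 3696/169)
  195v^2 + 375v + 180 = ((10985/1232)v + 2535/308)((3696/169)v + 3696/169) + (0)
Last nonzero remainder: (3696/169)v + 3696/169. Dividing through by 3696/169 gives the monic gcd v + 1.
Cancel v + 1 from numerator and denominator to get the reduced form.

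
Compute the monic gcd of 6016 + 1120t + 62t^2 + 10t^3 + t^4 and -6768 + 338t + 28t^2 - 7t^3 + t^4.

752 + 46t + 2t^2 + t^3

Euclidean algorithm in ℚ[t]:
  t^4 + 10t^3 + 62t^2 + 1120t + 6016 = (t^4 - 7t^3 + 28t^2 + 338t - 6768) + (17t^3 + 34t^2 + 782t + 12784)
  t^4 - 7t^3 + 28t^2 + 338t - 6768 = ((1/17)t - 9/17)(17t^3 + 34t^2 + 782t + 12784) + (0)
Last nonzero remainder: 17t^3 + 34t^2 + 782t + 12784. Dividing through by 17 gives the monic gcd t^3 + 2t^2 + 46t + 752.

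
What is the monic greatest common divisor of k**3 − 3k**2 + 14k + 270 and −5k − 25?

k + 5

Repeated division with remainder:
  k**3 − 3k**2 + 14k + 270 = (−(1/5)k**2 + (8/5)k − 54/5)(−5k − 25) + (0)
Last nonzero remainder: −5k − 25. Dividing through by −5 gives the monic gcd k + 5.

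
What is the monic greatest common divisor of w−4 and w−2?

1

By polynomial division,
  w−4 = (w−2) + (−2)
  w−2 = (−(1/2)w+1)(−2) + (0)
The last nonzero remainder is the constant −2, so the polynomials are coprime and gcd = 1.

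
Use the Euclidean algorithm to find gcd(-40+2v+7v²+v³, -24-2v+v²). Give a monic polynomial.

4+v

Apply the Euclidean algorithm:
  v³+7v²+2v-40 = (v+9)(v²-2v-24) + (44v+176)
  v²-2v-24 = ((1/44)v-3/22)(44v+176) + (0)
Last nonzero remainder: 44v+176. Dividing through by 44 gives the monic gcd v+4.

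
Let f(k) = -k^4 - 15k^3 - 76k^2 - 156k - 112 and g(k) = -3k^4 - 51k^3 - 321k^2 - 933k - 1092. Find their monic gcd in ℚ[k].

k^2 + 11k + 28

Apply the Euclidean algorithm:
  -k^4 - 15k^3 - 76k^2 - 156k - 112 = (1/3)(-3k^4 - 51k^3 - 321k^2 - 933k - 1092) + (2k^3 + 31k^2 + 155k + 252)
  -3k^4 - 51k^3 - 321k^2 - 933k - 1092 = (-(3/2)k - 9/4)(2k^3 + 31k^2 + 155k + 252) + (-(75/4)k^2 - (825/4)k - 525)
  2k^3 + 31k^2 + 155k + 252 = (-(8/75)k - 12/25)(-(75/4)k^2 - (825/4)k - 525) + (0)
Last nonzero remainder: -(75/4)k^2 - (825/4)k - 525. Dividing through by -75/4 gives the monic gcd k^2 + 11k + 28.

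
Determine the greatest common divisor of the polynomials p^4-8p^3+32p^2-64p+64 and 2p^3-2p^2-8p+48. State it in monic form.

p^2-4p+8

Repeated division with remainder:
  p^4-8p^3+32p^2-64p+64 = ((1/2)p-7/2)(2p^3-2p^2-8p+48) + (29p^2-116p+232)
  2p^3-2p^2-8p+48 = ((2/29)p+6/29)(29p^2-116p+232) + (0)
Last nonzero remainder: 29p^2-116p+232. Dividing through by 29 gives the monic gcd p^2-4p+8.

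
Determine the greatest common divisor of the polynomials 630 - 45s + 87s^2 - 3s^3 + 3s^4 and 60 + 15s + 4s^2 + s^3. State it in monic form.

15 + s^2

Repeated division with remainder:
  3s^4 - 3s^3 + 87s^2 - 45s + 630 = (3s - 15)(s^3 + 4s^2 + 15s + 60) + (102s^2 + 1530)
  s^3 + 4s^2 + 15s + 60 = ((1/102)s + 2/51)(102s^2 + 1530) + (0)
Last nonzero remainder: 102s^2 + 1530. Dividing through by 102 gives the monic gcd s^2 + 15.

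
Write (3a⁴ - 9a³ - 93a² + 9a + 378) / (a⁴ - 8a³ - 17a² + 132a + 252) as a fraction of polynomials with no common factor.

Apply the Euclidean algorithm:
  3a⁴ - 9a³ - 93a² + 9a + 378 = (3)(a⁴ - 8a³ - 17a² + 132a + 252) + (15a³ - 42a² - 387a - 378)
  a⁴ - 8a³ - 17a² + 132a + 252 = ((1/15)a - 26/75)(15a³ - 42a² - 387a - 378) + (-(144/25)a² + (576/25)a + 3024/25)
  15a³ - 42a² - 387a - 378 = (-(125/48)a - 25/8)(-(144/25)a² + (576/25)a + 3024/25) + (0)
Last nonzero remainder: -(144/25)a² + (576/25)a + 3024/25. Dividing through by -144/25 gives the monic gcd a² - 4a - 21.
Cancel a² - 4a - 21 from numerator and denominator to get the reduced form.

(3a² + 3a - 18)/(a² - 4a - 12)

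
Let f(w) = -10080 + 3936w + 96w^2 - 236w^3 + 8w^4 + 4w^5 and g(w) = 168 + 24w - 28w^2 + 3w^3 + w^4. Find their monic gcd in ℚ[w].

Euclidean algorithm in ℚ[w]:
  4w^5 + 8w^4 - 236w^3 + 96w^2 + 3936w - 10080 = (4w - 4)(w^4 + 3w^3 - 28w^2 + 24w + 168) + (-112w^3 - 112w^2 + 3360w - 9408)
  w^4 + 3w^3 - 28w^2 + 24w + 168 = (-(1/112)w - 1/56)(-112w^3 - 112w^2 + 3360w - 9408) + (0)
Last nonzero remainder: -112w^3 - 112w^2 + 3360w - 9408. Dividing through by -112 gives the monic gcd w^3 + w^2 - 30w + 84.

84 - 30w + w^2 + w^3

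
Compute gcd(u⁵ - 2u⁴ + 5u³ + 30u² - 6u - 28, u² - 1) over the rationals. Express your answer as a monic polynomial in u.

Euclidean algorithm in ℚ[u]:
  u⁵ - 2u⁴ + 5u³ + 30u² - 6u - 28 = (u³ - 2u² + 6u + 28)(u² - 1) + (0)
The last nonzero remainder u² - 1 is already monic.

u² - 1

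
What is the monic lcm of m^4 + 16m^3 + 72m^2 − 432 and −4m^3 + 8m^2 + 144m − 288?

m^5 + 10m^4 − 24m^3 − 432m^2 − 432m + 2592

Euclidean algorithm in ℚ[m]:
  m^4 + 16m^3 + 72m^2 − 432 = (−(1/4)m − 9/2)(−4m^3 + 8m^2 + 144m − 288) + (144m^2 + 576m − 1728)
  −4m^3 + 8m^2 + 144m − 288 = (−(1/36)m + 1/6)(144m^2 + 576m − 1728) + (0)
Last nonzero remainder: 144m^2 + 576m − 1728. Dividing through by 144 gives the monic gcd m^2 + 4m − 12.
Then lcm(f, g) = f·g / gcd(f, g); expanding and making the result monic gives the answer.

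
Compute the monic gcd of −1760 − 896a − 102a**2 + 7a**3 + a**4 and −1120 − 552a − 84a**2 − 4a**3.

40 + 14a + a**2

By polynomial division,
  a**4 + 7a**3 − 102a**2 − 896a − 1760 = (−(1/4)a + 7/2)(−4a**3 − 84a**2 − 552a − 1120) + (54a**2 + 756a + 2160)
  −4a**3 − 84a**2 − 552a − 1120 = (−(2/27)a − 14/27)(54a**2 + 756a + 2160) + (0)
Last nonzero remainder: 54a**2 + 756a + 2160. Dividing through by 54 gives the monic gcd a**2 + 14a + 40.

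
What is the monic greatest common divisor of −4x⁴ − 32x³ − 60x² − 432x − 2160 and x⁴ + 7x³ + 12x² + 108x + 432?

By polynomial division,
  −4x⁴ − 32x³ − 60x² − 432x − 2160 = (−4)(x⁴ + 7x³ + 12x² + 108x + 432) + (−4x³ − 12x² − 432)
  x⁴ + 7x³ + 12x² + 108x + 432 = (−(1/4)x − 1)(−4x³ − 12x² − 432) + (0)
Last nonzero remainder: −4x³ − 12x² − 432. Dividing through by −4 gives the monic gcd x³ + 3x² + 108.

x³ + 3x² + 108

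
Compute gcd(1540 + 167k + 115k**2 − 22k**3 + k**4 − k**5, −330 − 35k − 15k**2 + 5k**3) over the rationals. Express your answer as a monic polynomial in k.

11 + 3k + k**2

By polynomial division,
  −k**5 + k**4 − 22k**3 + 115k**2 + 167k + 1540 = (−(1/5)k**2 − (2/5)k − 7)(5k**3 − 15k**2 − 35k − 330) + (−70k**2 − 210k − 770)
  5k**3 − 15k**2 − 35k − 330 = (−(1/14)k + 3/7)(−70k**2 − 210k − 770) + (0)
Last nonzero remainder: −70k**2 − 210k − 770. Dividing through by −70 gives the monic gcd k**2 + 3k + 11.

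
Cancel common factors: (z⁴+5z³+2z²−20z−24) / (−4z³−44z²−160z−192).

Euclidean algorithm in ℚ[z]:
  z⁴+5z³+2z²−20z−24 = (−(1/4)z+3/2)(−4z³−44z²−160z−192) + (28z²+172z+264)
  −4z³−44z²−160z−192 = (−(1/7)z−34/49)(28z²+172z+264) + (−(144/49)z−432/49)
  28z²+172z+264 = (−(343/36)z−539/18)(−(144/49)z−432/49) + (0)
Last nonzero remainder: −(144/49)z−432/49. Dividing through by −144/49 gives the monic gcd z+3.
Cancel z+3 from numerator and denominator to get the reduced form.

(−z³−2z²+4z+8)/(4z²+32z+64)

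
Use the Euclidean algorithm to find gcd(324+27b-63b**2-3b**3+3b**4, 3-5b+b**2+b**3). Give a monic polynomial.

3+b

Euclidean algorithm in ℚ[b]:
  3b**4-3b**3-63b**2+27b+324 = (3b-6)(b**3+b**2-5b+3) + (-42b**2-12b+342)
  b**3+b**2-5b+3 = (-(1/42)b-5/294)(-42b**2-12b+342) + ((144/49)b+432/49)
  -42b**2-12b+342 = (-(343/24)b+931/24)((144/49)b+432/49) + (0)
Last nonzero remainder: (144/49)b+432/49. Dividing through by 144/49 gives the monic gcd b+3.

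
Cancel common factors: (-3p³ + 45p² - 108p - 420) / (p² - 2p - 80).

Apply the Euclidean algorithm:
  -3p³ + 45p² - 108p - 420 = (-3p + 39)(p² - 2p - 80) + (-270p + 2700)
  p² - 2p - 80 = (-(1/270)p - 4/135)(-270p + 2700) + (0)
Last nonzero remainder: -270p + 2700. Dividing through by -270 gives the monic gcd p - 10.
Cancel p - 10 from numerator and denominator to get the reduced form.

(-3p² + 15p + 42)/(p + 8)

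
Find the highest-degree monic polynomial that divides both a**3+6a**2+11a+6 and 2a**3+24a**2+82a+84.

By polynomial division,
  a**3+6a**2+11a+6 = (1/2)(2a**3+24a**2+82a+84) + (-6a**2-30a-36)
  2a**3+24a**2+82a+84 = (-(1/3)a-7/3)(-6a**2-30a-36) + (0)
Last nonzero remainder: -6a**2-30a-36. Dividing through by -6 gives the monic gcd a**2+5a+6.

a**2+5a+6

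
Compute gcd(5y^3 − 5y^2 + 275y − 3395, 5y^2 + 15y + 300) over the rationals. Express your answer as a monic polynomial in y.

Repeated division with remainder:
  5y^3 − 5y^2 + 275y − 3395 = (y − 4)(5y^2 + 15y + 300) + (35y − 2195)
  5y^2 + 15y + 300 = ((1/7)y + 460/49)(35y − 2195) + (1024400/49)
  35y − 2195 = ((343/204880)y − 21511/204880)(1024400/49) + (0)
The last nonzero remainder is the constant 1024400/49, so the polynomials are coprime and gcd = 1.

1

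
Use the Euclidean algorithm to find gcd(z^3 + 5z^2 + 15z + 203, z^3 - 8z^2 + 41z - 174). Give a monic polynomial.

z^2 - 2z + 29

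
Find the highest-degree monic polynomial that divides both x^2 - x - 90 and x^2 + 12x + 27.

x + 9

Apply the Euclidean algorithm:
  x^2 - x - 90 = (x^2 + 12x + 27) + (-13x - 117)
  x^2 + 12x + 27 = (-(1/13)x - 3/13)(-13x - 117) + (0)
Last nonzero remainder: -13x - 117. Dividing through by -13 gives the monic gcd x + 9.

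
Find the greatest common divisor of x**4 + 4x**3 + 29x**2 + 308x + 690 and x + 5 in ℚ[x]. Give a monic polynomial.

Repeated division with remainder:
  x**4 + 4x**3 + 29x**2 + 308x + 690 = (x**3 - x**2 + 34x + 138)(x + 5) + (0)
The last nonzero remainder x + 5 is already monic.

x + 5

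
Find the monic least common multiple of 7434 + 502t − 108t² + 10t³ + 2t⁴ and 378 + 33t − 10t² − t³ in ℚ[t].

−22302 + 2211t + 575t² − 84t³ − t⁴ + t⁵

Euclidean algorithm in ℚ[t]:
  2t⁴ + 10t³ − 108t² + 502t + 7434 = (−2t + 10)(−t³ − 10t² + 33t + 378) + (58t² + 928t + 3654)
  −t³ − 10t² + 33t + 378 = (−(1/58)t + 3/29)(58t² + 928t + 3654) + (0)
Last nonzero remainder: 58t² + 928t + 3654. Dividing through by 58 gives the monic gcd t² + 16t + 63.
Then lcm(f, g) = f·g / gcd(f, g); expanding and making the result monic gives the answer.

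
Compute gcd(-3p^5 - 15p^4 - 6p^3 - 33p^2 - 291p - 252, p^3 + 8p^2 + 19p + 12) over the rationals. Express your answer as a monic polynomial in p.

p^3 + 8p^2 + 19p + 12

By polynomial division,
  -3p^5 - 15p^4 - 6p^3 - 33p^2 - 291p - 252 = (-3p^2 + 9p - 21)(p^3 + 8p^2 + 19p + 12) + (0)
The last nonzero remainder p^3 + 8p^2 + 19p + 12 is already monic.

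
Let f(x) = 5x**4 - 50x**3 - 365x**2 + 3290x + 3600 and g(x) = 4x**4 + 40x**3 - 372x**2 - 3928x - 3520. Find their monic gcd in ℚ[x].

x**3 - x**2 - 82x - 80

By polynomial division,
  5x**4 - 50x**3 - 365x**2 + 3290x + 3600 = (5/4)(4x**4 + 40x**3 - 372x**2 - 3928x - 3520) + (-100x**3 + 100x**2 + 8200x + 8000)
  4x**4 + 40x**3 - 372x**2 - 3928x - 3520 = (-(1/25)x - 11/25)(-100x**3 + 100x**2 + 8200x + 8000) + (0)
Last nonzero remainder: -100x**3 + 100x**2 + 8200x + 8000. Dividing through by -100 gives the monic gcd x**3 - x**2 - 82x - 80.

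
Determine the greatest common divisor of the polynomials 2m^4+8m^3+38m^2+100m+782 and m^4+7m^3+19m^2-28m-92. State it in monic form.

By polynomial division,
  2m^4+8m^3+38m^2+100m+782 = (2)(m^4+7m^3+19m^2-28m-92) + (-6m^3+156m+966)
  m^4+7m^3+19m^2-28m-92 = (-(1/6)m-7/6)(-6m^3+156m+966) + (45m^2+315m+1035)
  -6m^3+156m+966 = (-(2/15)m+14/15)(45m^2+315m+1035) + (0)
Last nonzero remainder: 45m^2+315m+1035. Dividing through by 45 gives the monic gcd m^2+7m+23.

m^2+7m+23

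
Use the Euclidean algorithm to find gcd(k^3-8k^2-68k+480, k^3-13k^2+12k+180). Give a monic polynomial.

Euclidean algorithm in ℚ[k]:
  k^3-8k^2-68k+480 = (k^3-13k^2+12k+180) + (5k^2-80k+300)
  k^3-13k^2+12k+180 = ((1/5)k+3/5)(5k^2-80k+300) + (0)
Last nonzero remainder: 5k^2-80k+300. Dividing through by 5 gives the monic gcd k^2-16k+60.

k^2-16k+60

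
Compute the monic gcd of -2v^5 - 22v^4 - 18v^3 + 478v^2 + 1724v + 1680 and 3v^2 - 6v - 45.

Repeated division with remainder:
  -2v^5 - 22v^4 - 18v^3 + 478v^2 + 1724v + 1680 = (-(2/3)v^3 - (26/3)v^2 - (100/3)v - 112/3)(3v^2 - 6v - 45) + (0)
Last nonzero remainder: 3v^2 - 6v - 45. Dividing through by 3 gives the monic gcd v^2 - 2v - 15.

v^2 - 2v - 15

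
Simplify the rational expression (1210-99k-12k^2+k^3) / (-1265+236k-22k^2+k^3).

Repeated division with remainder:
  k^3-12k^2-99k+1210 = (k^3-22k^2+236k-1265) + (10k^2-335k+2475)
  k^3-22k^2+236k-1265 = ((1/10)k+23/20)(10k^2-335k+2475) + ((1495/4)k-16445/4)
  10k^2-335k+2475 = ((8/299)k-180/299)((1495/4)k-16445/4) + (0)
Last nonzero remainder: (1495/4)k-16445/4. Dividing through by 1495/4 gives the monic gcd k-11.
Cancel k-11 from numerator and denominator to get the reduced form.

(-110-k+k^2)/(115-11k+k^2)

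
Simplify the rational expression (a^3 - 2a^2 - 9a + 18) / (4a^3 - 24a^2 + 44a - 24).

By polynomial division,
  a^3 - 2a^2 - 9a + 18 = (1/4)(4a^3 - 24a^2 + 44a - 24) + (4a^2 - 20a + 24)
  4a^3 - 24a^2 + 44a - 24 = (a - 1)(4a^2 - 20a + 24) + (0)
Last nonzero remainder: 4a^2 - 20a + 24. Dividing through by 4 gives the monic gcd a^2 - 5a + 6.
Cancel a^2 - 5a + 6 from numerator and denominator to get the reduced form.

(a + 3)/(4a - 4)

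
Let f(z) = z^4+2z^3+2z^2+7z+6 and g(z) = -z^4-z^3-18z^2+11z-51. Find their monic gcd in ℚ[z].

z^2-z+3

Euclidean algorithm in ℚ[z]:
  z^4+2z^3+2z^2+7z+6 = (-1)(-z^4-z^3-18z^2+11z-51) + (z^3-16z^2+18z-45)
  -z^4-z^3-18z^2+11z-51 = (-z-17)(z^3-16z^2+18z-45) + (-272z^2+272z-816)
  z^3-16z^2+18z-45 = (-(1/272)z+15/272)(-272z^2+272z-816) + (0)
Last nonzero remainder: -272z^2+272z-816. Dividing through by -272 gives the monic gcd z^2-z+3.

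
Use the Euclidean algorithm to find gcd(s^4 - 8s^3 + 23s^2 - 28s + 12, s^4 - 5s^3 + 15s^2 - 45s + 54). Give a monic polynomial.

Apply the Euclidean algorithm:
  s^4 - 8s^3 + 23s^2 - 28s + 12 = (s^4 - 5s^3 + 15s^2 - 45s + 54) + (-3s^3 + 8s^2 + 17s - 42)
  s^4 - 5s^3 + 15s^2 - 45s + 54 = (-(1/3)s + 7/9)(-3s^3 + 8s^2 + 17s - 42) + ((130/9)s^2 - (650/9)s + 260/3)
  -3s^3 + 8s^2 + 17s - 42 = (-(27/130)s - 63/130)((130/9)s^2 - (650/9)s + 260/3) + (0)
Last nonzero remainder: (130/9)s^2 - (650/9)s + 260/3. Dividing through by 130/9 gives the monic gcd s^2 - 5s + 6.

s^2 - 5s + 6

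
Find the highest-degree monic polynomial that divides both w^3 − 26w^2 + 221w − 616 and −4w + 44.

Euclidean algorithm in ℚ[w]:
  w^3 − 26w^2 + 221w − 616 = (−(1/4)w^2 + (15/4)w − 14)(−4w + 44) + (0)
Last nonzero remainder: −4w + 44. Dividing through by −4 gives the monic gcd w − 11.

w − 11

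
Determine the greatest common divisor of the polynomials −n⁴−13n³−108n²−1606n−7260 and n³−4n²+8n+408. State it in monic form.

n+6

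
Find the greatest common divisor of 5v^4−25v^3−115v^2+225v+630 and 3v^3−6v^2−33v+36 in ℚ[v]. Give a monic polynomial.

Repeated division with remainder:
  5v^4−25v^3−115v^2+225v+630 = ((5/3)v−5)(3v^3−6v^2−33v+36) + (−90v^2+810)
  3v^3−6v^2−33v+36 = (−(1/30)v+1/15)(−90v^2+810) + (−6v−18)
  −90v^2+810 = (15v−45)(−6v−18) + (0)
Last nonzero remainder: −6v−18. Dividing through by −6 gives the monic gcd v+3.

v+3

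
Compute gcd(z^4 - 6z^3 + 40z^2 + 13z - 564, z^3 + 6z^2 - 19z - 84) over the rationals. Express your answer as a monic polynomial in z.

z^2 - z - 12

Repeated division with remainder:
  z^4 - 6z^3 + 40z^2 + 13z - 564 = (z - 12)(z^3 + 6z^2 - 19z - 84) + (131z^2 - 131z - 1572)
  z^3 + 6z^2 - 19z - 84 = ((1/131)z + 7/131)(131z^2 - 131z - 1572) + (0)
Last nonzero remainder: 131z^2 - 131z - 1572. Dividing through by 131 gives the monic gcd z^2 - z - 12.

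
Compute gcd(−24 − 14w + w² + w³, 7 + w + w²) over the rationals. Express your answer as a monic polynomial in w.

Euclidean algorithm in ℚ[w]:
  w³ + w² − 14w − 24 = (w)(w² + w + 7) + (−21w − 24)
  w² + w + 7 = (−(1/21)w + 1/147)(−21w − 24) + (351/49)
  −21w − 24 = (−(343/117)w − 392/117)(351/49) + (0)
The last nonzero remainder is the constant 351/49, so the polynomials are coprime and gcd = 1.

1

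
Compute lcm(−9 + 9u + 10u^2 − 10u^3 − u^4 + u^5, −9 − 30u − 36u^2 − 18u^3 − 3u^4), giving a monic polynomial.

−9 − 9u + 19u^2 + 19u^3 − 11u^4 − 11u^5 + u^6 + u^7

Apply the Euclidean algorithm:
  u^5 − u^4 − 10u^3 + 10u^2 + 9u − 9 = (−(1/3)u + 7/3)(−3u^4 − 18u^3 − 36u^2 − 30u − 9) + (20u^3 + 84u^2 + 76u + 12)
  −3u^4 − 18u^3 − 36u^2 − 30u − 9 = (−(3/20)u − 27/100)(20u^3 + 84u^2 + 76u + 12) + (−(48/25)u^2 − (192/25)u − 144/25)
  20u^3 + 84u^2 + 76u + 12 = (−(125/12)u − 25/12)(−(48/25)u^2 − (192/25)u − 144/25) + (0)
Last nonzero remainder: −(48/25)u^2 − (192/25)u − 144/25. Dividing through by −48/25 gives the monic gcd u^2 + 4u + 3.
Then lcm(f, g) = f·g / gcd(f, g); expanding and making the result monic gives the answer.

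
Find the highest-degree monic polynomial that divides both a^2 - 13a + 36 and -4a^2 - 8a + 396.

a - 9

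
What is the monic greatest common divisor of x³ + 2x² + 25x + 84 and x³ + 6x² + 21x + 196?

x² − x + 28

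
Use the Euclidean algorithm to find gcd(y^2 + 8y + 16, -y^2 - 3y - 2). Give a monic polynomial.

1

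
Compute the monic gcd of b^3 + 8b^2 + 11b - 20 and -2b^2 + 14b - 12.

By polynomial division,
  b^3 + 8b^2 + 11b - 20 = (-(1/2)b - 15/2)(-2b^2 + 14b - 12) + (110b - 110)
  -2b^2 + 14b - 12 = (-(1/55)b + 6/55)(110b - 110) + (0)
Last nonzero remainder: 110b - 110. Dividing through by 110 gives the monic gcd b - 1.

b - 1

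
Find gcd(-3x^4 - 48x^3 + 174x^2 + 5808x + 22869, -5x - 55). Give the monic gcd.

x + 11

Repeated division with remainder:
  -3x^4 - 48x^3 + 174x^2 + 5808x + 22869 = ((3/5)x^3 + 3x^2 - (339/5)x - 2079/5)(-5x - 55) + (0)
Last nonzero remainder: -5x - 55. Dividing through by -5 gives the monic gcd x + 11.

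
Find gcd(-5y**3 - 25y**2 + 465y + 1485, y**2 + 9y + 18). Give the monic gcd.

y + 3

Repeated division with remainder:
  -5y**3 - 25y**2 + 465y + 1485 = (-5y + 20)(y**2 + 9y + 18) + (375y + 1125)
  y**2 + 9y + 18 = ((1/375)y + 2/125)(375y + 1125) + (0)
Last nonzero remainder: 375y + 1125. Dividing through by 375 gives the monic gcd y + 3.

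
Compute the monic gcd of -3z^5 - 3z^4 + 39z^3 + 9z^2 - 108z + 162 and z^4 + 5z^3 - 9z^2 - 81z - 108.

z^2 + 6z + 9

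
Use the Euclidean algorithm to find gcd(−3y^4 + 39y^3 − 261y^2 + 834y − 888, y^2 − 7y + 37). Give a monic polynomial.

y^2 − 7y + 37

Repeated division with remainder:
  −3y^4 + 39y^3 − 261y^2 + 834y − 888 = (−3y^2 + 18y − 24)(y^2 − 7y + 37) + (0)
The last nonzero remainder y^2 − 7y + 37 is already monic.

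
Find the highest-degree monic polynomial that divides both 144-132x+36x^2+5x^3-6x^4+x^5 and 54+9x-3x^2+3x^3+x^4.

Euclidean algorithm in ℚ[x]:
  x^5-6x^4+5x^3+36x^2-132x+144 = (x-9)(x^4+3x^3-3x^2+9x+54) + (35x^3-105x+630)
  x^4+3x^3-3x^2+9x+54 = ((1/35)x+3/35)(35x^3-105x+630) + (0)
Last nonzero remainder: 35x^3-105x+630. Dividing through by 35 gives the monic gcd x^3-3x+18.

18-3x+x^3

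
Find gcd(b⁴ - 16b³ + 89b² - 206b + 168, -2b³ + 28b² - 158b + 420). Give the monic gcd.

b - 7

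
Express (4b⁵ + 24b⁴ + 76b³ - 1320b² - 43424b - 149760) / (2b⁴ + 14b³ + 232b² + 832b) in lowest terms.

Euclidean algorithm in ℚ[b]:
  4b⁵ + 24b⁴ + 76b³ - 1320b² - 43424b - 149760 = (2b - 2)(2b⁴ + 14b³ + 232b² + 832b) + (-360b³ - 2520b² - 41760b - 149760)
  2b⁴ + 14b³ + 232b² + 832b = (-(1/180)b)(-360b³ - 2520b² - 41760b - 149760) + (0)
Last nonzero remainder: -360b³ - 2520b² - 41760b - 149760. Dividing through by -360 gives the monic gcd b³ + 7b² + 116b + 416.
Cancel b³ + 7b² + 116b + 416 from numerator and denominator to get the reduced form.

(2b² - 2b - 180)/(b)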